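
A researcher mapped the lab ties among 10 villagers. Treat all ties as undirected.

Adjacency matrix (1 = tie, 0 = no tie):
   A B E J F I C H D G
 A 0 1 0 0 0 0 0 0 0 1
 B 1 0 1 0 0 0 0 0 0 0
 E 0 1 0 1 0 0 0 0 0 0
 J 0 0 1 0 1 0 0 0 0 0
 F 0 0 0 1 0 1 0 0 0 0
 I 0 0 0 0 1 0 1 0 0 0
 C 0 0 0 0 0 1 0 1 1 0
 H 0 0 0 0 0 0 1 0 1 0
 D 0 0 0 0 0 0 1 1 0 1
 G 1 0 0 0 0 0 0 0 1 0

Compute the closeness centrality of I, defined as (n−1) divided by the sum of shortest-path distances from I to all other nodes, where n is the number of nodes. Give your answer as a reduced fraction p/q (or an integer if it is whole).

9/22

Distances from I: A:4, B:4, C:1, D:2, E:3, F:1, G:3, H:2, J:2. Sum = 22.
n = 10, so closeness = 9/22.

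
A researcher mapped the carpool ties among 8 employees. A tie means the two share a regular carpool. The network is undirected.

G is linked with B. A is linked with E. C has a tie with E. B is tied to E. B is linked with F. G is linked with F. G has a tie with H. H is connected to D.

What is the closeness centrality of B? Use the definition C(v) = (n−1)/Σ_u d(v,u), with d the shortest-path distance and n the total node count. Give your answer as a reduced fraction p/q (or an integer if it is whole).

Distances from B: A:2, C:2, D:3, E:1, F:1, G:1, H:2. Sum = 12.
n = 8, so closeness = 7/12.

7/12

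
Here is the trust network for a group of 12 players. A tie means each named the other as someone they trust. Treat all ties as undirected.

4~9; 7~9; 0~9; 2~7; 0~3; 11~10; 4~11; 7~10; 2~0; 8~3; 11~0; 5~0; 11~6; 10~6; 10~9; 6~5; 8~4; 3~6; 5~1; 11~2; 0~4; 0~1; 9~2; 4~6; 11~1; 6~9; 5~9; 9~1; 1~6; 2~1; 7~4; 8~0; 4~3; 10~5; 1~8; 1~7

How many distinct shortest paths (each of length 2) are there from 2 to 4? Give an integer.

The shortest distance is 2. The length-2 paths are: 2–7–4; 2–0–4; 2–9–4; 2–11–4.
That gives 4 distinct shortest paths.

4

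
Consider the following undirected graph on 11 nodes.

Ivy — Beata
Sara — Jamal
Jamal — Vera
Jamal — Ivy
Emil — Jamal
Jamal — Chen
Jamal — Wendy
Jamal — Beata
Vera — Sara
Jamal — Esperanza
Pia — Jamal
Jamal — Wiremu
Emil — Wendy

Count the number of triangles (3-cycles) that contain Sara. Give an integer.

Sara's neighbors: Jamal and Vera.
Neighbor pairs that are themselves tied: Sara–Jamal–Vera. Each forms one triangle with Sara, for 1 in total.

1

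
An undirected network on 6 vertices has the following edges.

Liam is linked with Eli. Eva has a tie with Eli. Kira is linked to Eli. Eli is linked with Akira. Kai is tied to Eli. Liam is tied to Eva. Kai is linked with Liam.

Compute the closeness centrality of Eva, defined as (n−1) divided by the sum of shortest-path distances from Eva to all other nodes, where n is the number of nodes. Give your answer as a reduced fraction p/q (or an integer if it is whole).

5/8

Distances from Eva: Akira:2, Eli:1, Kai:2, Kira:2, Liam:1. Sum = 8.
n = 6, so closeness = 5/8.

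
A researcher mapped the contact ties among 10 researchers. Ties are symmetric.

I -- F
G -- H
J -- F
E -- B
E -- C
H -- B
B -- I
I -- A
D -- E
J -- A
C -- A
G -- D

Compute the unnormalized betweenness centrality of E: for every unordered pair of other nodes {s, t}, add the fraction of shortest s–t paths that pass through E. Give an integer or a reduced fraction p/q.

59/6

Pairs whose geodesics pass through E — B–D: 1; B–C: 1; H–C: 1; G–C: 1; G–A: 1/2; G–J: 1/3; D–C: 1; D–A: 1; D–J: 1; D–F: 1; D–I: 1.
All other pairs contribute 0.
Summing the contributions gives betweenness(E) = 59/6.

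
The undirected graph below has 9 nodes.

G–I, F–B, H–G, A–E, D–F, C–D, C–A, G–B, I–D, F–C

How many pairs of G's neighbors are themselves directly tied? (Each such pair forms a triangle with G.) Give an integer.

0

G's neighbors are B, H, and I, but none of them are tied to each other, so no triangle contains G.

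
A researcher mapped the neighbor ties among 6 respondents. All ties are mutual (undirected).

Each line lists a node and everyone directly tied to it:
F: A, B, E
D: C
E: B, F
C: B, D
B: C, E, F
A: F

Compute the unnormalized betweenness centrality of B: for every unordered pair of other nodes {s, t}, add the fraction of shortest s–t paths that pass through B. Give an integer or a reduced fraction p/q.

6

Pairs whose geodesics pass through B — C–F: 1; C–A: 1; C–E: 1; F–D: 1; D–A: 1; D–E: 1.
All other pairs contribute 0.
Summing the contributions gives betweenness(B) = 6.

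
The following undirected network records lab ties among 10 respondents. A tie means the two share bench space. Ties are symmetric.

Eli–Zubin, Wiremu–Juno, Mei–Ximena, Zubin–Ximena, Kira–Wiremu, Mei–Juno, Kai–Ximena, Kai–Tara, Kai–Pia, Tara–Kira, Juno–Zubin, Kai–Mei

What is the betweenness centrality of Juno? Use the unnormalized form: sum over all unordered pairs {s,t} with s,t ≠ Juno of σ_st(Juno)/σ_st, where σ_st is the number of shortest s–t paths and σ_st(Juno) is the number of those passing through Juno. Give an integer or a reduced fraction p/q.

17/2

Pairs whose geodesics pass through Juno — Eli–Mei: 1/2; Eli–Wiremu: 1; Eli–Kira: 1; Mei–Zubin: 1/2; Mei–Wiremu: 1; Mei–Kira: 1/2; Kai–Wiremu: 1/2; Ximena–Wiremu: 2/2; Zubin–Wiremu: 1; Zubin–Kira: 1; Pia–Wiremu: 1/2.
All other pairs contribute 0.
Summing the contributions gives betweenness(Juno) = 17/2.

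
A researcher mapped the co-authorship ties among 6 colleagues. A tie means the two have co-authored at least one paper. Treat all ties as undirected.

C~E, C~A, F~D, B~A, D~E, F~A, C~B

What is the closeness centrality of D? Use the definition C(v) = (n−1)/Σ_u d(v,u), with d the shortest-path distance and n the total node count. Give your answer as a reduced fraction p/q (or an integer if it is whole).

5/9

Distances from D: A:2, B:3, C:2, E:1, F:1. Sum = 9.
n = 6, so closeness = 5/9.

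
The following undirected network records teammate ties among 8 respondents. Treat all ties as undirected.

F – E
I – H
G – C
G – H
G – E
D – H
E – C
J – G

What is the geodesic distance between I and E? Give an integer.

One shortest route is I – H – G – E, which uses 3 edges, and at distance 2 from I we only reach {D, G}, which does not include E. So d(I,E) = 3.

3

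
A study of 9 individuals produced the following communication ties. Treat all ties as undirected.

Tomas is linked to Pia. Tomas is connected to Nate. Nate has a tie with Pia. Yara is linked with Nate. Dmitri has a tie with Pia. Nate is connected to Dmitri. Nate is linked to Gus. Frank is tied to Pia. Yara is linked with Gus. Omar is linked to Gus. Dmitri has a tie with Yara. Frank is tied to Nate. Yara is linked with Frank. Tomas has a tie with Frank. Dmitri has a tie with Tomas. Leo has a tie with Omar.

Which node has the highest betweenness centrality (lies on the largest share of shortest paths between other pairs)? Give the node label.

Gus

Unnormalized betweenness of each node: Dmitri:2/3, Frank:2/3, Gus:12, Leo:0, Nate:119/12, Omar:7, Pia:1/4, Tomas:1/4, Yara:13/4.
Gus has the largest value, 12, making it the main broker — the node through which the most shortest paths run.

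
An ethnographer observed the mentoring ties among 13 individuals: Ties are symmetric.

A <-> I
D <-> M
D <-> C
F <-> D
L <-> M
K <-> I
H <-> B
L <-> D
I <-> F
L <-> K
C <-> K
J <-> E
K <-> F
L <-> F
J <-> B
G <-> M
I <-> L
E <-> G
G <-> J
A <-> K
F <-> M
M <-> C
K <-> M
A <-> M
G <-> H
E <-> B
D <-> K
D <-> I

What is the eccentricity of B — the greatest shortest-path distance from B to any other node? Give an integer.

5

Distances from B: A:4, C:4, D:4, E:1, F:4, G:2, H:1, I:5, J:1, K:4, L:4, M:3.
The largest is 5 (to I), so the eccentricity of B is 5.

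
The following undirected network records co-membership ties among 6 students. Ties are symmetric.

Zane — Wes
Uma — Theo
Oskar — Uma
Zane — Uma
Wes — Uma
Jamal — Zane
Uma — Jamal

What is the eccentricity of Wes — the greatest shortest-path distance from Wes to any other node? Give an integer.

2

Distances from Wes: Jamal:2, Oskar:2, Theo:2, Uma:1, Zane:1.
The largest is 2 (to Jamal, Oskar, and Theo), so the eccentricity of Wes is 2.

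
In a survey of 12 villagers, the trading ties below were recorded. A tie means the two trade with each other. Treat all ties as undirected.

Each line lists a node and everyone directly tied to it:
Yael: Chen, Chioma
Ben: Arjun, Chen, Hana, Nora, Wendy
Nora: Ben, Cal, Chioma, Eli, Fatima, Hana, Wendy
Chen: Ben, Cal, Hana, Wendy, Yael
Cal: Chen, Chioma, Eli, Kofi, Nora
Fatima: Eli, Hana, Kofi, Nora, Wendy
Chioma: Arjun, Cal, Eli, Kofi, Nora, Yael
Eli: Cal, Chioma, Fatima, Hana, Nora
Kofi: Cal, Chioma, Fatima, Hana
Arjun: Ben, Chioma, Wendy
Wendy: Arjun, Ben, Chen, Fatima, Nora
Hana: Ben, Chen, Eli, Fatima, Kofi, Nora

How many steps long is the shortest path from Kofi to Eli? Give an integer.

2

One shortest route is Kofi – Hana – Eli, which uses 2 edges, and Kofi and Eli are not directly tied, so nothing shorter exists. So d(Kofi,Eli) = 2.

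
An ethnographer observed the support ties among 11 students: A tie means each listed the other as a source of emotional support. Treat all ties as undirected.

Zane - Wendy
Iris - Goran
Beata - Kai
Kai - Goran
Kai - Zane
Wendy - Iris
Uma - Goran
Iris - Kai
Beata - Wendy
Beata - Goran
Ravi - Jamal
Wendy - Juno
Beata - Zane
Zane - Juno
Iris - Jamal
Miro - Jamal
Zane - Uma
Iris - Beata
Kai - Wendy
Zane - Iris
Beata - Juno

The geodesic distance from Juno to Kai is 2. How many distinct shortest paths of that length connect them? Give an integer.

The shortest distance is 2. The length-2 paths are: Juno–Wendy–Kai; Juno–Beata–Kai; Juno–Zane–Kai.
That gives 3 distinct shortest paths.

3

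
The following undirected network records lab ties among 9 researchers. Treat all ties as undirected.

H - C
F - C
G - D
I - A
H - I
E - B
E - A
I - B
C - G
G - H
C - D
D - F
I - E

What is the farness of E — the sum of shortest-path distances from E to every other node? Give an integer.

Distances from E: A:1, B:1, C:3, D:4, F:4, G:3, H:2, I:1.
Sum = 1 + 1 + 3 + 4 + 4 + 3 + 2 + 1 = 19.

19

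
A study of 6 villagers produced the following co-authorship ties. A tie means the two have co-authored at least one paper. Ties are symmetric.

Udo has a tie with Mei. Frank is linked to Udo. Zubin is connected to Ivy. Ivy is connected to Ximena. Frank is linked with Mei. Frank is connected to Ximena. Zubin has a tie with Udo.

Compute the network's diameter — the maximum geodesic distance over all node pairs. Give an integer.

3

Eccentricity of each node (its greatest distance to any other): Frank:2, Ivy:3, Mei:3, Udo:2, Ximena:2, Zubin:2.
The maximum eccentricity is 3, realized for instance by the pair Mei–Ivy via Mei – Udo – Zubin – Ivy. So the diameter is 3.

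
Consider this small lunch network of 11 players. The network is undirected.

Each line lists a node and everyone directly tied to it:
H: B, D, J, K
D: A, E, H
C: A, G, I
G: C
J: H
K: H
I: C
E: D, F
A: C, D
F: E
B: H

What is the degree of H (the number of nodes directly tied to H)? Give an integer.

H is directly tied to B, D, J, and K. That is 4 neighbors, so the degree of H is 4.

4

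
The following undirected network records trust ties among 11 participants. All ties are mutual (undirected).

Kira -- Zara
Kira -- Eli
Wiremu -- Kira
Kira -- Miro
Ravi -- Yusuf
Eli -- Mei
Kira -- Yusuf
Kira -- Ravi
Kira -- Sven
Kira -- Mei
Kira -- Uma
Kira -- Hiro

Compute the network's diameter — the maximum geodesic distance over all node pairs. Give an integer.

Eccentricity of each node (its greatest distance to any other): Eli:2, Hiro:2, Kira:1, Mei:2, Miro:2, Ravi:2, Sven:2, Uma:2, Wiremu:2, Yusuf:2, Zara:2.
The maximum eccentricity is 2, realized for instance by the pair Zara–Yusuf via Zara – Kira – Yusuf. So the diameter is 2.

2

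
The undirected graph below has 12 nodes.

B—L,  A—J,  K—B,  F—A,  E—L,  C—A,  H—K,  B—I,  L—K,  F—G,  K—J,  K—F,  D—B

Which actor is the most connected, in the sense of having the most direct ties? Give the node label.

K

Degrees — A:3, B:4, C:1, D:1, E:1, F:3, G:1, H:1, I:1, J:2, K:5, L:3.
The maximum is 5, attained only by K.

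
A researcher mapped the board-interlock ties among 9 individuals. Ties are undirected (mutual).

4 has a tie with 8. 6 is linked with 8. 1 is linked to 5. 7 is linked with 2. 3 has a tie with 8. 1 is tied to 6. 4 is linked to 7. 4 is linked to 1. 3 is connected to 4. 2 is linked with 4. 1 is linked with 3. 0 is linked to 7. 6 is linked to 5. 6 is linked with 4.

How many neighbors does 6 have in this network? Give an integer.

4

6 is directly tied to 1, 4, 5, and 8. That is 4 neighbors, so the degree of 6 is 4.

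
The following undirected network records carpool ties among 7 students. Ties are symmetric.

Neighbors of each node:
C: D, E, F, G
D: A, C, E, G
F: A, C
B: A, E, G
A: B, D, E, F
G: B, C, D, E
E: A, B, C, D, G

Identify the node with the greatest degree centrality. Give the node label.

Degrees — A:4, B:3, C:4, D:4, E:5, F:2, G:4.
The maximum is 5, attained only by E.

E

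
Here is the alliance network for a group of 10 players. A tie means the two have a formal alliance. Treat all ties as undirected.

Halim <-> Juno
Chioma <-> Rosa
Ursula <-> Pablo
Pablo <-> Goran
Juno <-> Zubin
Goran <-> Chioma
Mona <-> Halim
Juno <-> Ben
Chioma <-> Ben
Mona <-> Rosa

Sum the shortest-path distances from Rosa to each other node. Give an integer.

22

Distances from Rosa: Ben:2, Chioma:1, Goran:2, Halim:2, Juno:3, Mona:1, Pablo:3, Ursula:4, Zubin:4.
Sum = 2 + 1 + 2 + 2 + 3 + 1 + 3 + 4 + 4 = 22.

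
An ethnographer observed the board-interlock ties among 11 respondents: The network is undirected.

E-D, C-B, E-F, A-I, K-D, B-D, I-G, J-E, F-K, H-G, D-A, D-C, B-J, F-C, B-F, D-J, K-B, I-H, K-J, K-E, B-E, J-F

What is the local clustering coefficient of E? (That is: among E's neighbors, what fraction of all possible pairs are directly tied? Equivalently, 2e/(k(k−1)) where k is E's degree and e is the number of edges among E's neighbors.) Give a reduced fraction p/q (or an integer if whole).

9/10

E's neighbors: B, D, F, J, and K (k = 5).
Possible neighbor pairs: C(5,2) = 10. Edges among them: B–D, B–F, B–J, B–K, D–J, D–K, F–J, F–K, J–K → e = 9.
Clustering(E) = 9/10.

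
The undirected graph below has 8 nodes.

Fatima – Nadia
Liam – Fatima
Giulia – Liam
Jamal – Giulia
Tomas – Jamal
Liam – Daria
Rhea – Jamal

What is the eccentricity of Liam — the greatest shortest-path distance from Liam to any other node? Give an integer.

Distances from Liam: Daria:1, Fatima:1, Giulia:1, Jamal:2, Nadia:2, Rhea:3, Tomas:3.
The largest is 3 (to Rhea and Tomas), so the eccentricity of Liam is 3.

3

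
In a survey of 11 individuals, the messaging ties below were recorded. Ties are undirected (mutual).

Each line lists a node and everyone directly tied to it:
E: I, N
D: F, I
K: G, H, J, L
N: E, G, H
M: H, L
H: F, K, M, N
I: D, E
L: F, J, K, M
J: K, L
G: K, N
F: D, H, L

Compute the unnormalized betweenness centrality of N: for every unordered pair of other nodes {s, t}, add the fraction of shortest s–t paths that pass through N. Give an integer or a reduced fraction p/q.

Pairs whose geodesics pass through N — H–I: 1/2; H–E: 1; H–G: 1/2; F–E: 1/2; F–G: 1/3; D–G: 2/4; I–G: 1; I–K: 2/4; I–M: 1/3; E–G: 1; E–K: 2/2; E–J: 2/2; E–L: 4/5; E–M: 1 … (+1 more pairs).
All other pairs contribute 0.
Summing the contributions gives betweenness(N) = 103/10.

103/10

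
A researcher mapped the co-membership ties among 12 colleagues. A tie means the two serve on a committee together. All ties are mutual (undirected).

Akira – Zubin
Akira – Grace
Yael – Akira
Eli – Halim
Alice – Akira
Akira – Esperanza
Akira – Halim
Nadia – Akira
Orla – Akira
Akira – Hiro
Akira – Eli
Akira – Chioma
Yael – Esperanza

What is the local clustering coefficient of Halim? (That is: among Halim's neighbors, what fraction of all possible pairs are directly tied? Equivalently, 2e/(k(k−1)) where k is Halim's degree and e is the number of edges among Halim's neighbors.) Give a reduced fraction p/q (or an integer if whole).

1

Halim's neighbors: Akira and Eli (k = 2).
Possible neighbor pairs: C(2,2) = 1. Edges among them: Akira–Eli → e = 1.
Clustering(Halim) = 1/1.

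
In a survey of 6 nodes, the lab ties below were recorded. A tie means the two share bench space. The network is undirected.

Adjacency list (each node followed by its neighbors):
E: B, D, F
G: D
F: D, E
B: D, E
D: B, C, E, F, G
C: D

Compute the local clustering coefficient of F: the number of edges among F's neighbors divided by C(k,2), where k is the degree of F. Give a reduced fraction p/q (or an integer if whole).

F's neighbors: D and E (k = 2).
Possible neighbor pairs: C(2,2) = 1. Edges among them: D–E → e = 1.
Clustering(F) = 1/1.

1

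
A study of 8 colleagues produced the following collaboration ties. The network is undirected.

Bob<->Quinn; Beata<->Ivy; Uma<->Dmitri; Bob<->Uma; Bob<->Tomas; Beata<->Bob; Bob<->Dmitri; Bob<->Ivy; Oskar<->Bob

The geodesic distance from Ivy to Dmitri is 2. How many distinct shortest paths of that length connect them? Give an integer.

1

The shortest distance is 2, and the only length-2 path is Ivy–Bob–Dmitri. So there is exactly 1 shortest path.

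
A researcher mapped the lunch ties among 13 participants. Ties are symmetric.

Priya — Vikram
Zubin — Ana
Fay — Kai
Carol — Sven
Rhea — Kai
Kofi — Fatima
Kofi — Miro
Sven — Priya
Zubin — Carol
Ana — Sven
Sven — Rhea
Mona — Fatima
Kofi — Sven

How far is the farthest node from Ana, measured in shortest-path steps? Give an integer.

Distances from Ana: Carol:2, Fatima:3, Fay:4, Kai:3, Kofi:2, Miro:3, Mona:4, Priya:2, Rhea:2, Sven:1, Vikram:3, Zubin:1.
The largest is 4 (to Fay and Mona), so the eccentricity of Ana is 4.

4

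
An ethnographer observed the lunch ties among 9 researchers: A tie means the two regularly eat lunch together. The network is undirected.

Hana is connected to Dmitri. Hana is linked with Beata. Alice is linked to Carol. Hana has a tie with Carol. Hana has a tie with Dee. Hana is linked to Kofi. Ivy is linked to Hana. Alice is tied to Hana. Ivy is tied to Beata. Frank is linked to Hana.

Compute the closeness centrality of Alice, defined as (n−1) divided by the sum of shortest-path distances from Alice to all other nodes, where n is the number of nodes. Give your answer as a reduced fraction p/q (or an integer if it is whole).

4/7

Distances from Alice: Beata:2, Carol:1, Dee:2, Dmitri:2, Frank:2, Hana:1, Ivy:2, Kofi:2. Sum = 14.
n = 9, so closeness = 8/14 = 4/7.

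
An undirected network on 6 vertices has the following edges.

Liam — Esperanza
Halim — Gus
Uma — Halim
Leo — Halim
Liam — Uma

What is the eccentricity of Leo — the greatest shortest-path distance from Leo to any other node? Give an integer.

Distances from Leo: Esperanza:4, Gus:2, Halim:1, Liam:3, Uma:2.
The largest is 4 (to Esperanza), so the eccentricity of Leo is 4.

4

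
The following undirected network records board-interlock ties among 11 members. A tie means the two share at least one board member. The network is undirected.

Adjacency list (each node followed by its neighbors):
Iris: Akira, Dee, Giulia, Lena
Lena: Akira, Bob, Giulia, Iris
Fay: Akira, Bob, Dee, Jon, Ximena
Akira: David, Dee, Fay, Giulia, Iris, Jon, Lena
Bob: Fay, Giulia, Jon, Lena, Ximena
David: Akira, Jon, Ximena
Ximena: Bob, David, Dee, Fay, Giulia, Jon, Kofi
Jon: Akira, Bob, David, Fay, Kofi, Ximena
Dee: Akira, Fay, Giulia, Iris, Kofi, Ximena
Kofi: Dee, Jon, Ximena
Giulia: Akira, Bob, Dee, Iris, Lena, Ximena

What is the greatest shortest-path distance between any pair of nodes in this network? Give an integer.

Eccentricity of each node (its greatest distance to any other): Akira:2, Bob:2, David:2, Dee:2, Fay:2, Giulia:2, Iris:2, Jon:2, Kofi:3, Lena:3, Ximena:2.
The maximum eccentricity is 3, realized for instance by the pair Kofi–Lena via Kofi – Jon – Akira – Lena. So the diameter is 3.

3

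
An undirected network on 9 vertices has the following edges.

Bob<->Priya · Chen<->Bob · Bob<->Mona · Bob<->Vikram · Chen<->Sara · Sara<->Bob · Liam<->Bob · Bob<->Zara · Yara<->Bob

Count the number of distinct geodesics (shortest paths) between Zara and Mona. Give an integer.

The shortest distance is 2, and the only length-2 path is Zara–Bob–Mona. So there is exactly 1 shortest path.

1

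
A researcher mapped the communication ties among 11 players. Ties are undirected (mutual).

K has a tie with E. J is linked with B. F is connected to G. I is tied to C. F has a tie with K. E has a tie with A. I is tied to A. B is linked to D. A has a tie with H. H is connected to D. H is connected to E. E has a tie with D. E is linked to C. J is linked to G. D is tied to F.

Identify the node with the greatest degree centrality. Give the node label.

Degrees — A:3, B:2, C:2, D:4, E:5, F:3, G:2, H:3, I:2, J:2, K:2.
The maximum is 5, attained only by E.

E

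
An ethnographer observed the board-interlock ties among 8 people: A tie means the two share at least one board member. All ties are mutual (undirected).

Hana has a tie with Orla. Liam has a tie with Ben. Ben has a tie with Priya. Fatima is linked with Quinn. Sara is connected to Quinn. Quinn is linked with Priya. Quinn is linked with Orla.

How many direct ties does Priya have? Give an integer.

Priya is directly tied to Ben and Quinn. That is 2 neighbors, so the degree of Priya is 2.

2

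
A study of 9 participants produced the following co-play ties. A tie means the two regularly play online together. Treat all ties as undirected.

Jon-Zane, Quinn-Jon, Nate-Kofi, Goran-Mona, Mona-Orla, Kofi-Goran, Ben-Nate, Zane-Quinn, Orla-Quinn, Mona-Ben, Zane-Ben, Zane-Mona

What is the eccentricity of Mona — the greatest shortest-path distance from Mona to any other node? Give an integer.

2

Distances from Mona: Ben:1, Goran:1, Jon:2, Kofi:2, Nate:2, Orla:1, Quinn:2, Zane:1.
The largest is 2 (to Jon, Quinn, Kofi, and Nate), so the eccentricity of Mona is 2.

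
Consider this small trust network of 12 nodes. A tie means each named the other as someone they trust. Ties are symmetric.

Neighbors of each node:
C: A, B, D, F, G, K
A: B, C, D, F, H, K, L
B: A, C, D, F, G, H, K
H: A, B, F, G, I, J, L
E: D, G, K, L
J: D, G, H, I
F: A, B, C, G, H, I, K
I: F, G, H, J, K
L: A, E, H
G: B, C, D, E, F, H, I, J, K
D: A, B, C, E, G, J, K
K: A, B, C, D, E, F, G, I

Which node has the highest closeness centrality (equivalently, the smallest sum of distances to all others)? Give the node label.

Farness (sum of distances to all others) for each node — A:15, B:15, C:16, D:15, E:18, F:15, G:13, H:15, I:17, J:18, K:14, L:19.
The smallest farness is 13, for G, so G has the highest closeness.

G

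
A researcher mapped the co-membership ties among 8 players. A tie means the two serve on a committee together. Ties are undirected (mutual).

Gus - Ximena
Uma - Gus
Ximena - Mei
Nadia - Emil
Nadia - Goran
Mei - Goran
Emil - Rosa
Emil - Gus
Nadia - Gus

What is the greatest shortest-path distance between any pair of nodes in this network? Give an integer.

4

Eccentricity of each node (its greatest distance to any other): Emil:3, Goran:3, Gus:2, Mei:4, Nadia:2, Rosa:4, Uma:3, Ximena:3.
The maximum eccentricity is 4, realized for instance by the pair Rosa–Mei via Rosa – Emil – Gus – Ximena – Mei. So the diameter is 4.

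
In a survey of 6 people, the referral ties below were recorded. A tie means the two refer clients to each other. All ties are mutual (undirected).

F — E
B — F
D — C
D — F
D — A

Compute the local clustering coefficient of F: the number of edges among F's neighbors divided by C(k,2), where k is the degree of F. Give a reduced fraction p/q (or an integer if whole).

0

F's neighbors: B, D, and E (k = 3).
Possible neighbor pairs: C(3,2) = 3. Edges among them: none → e = 0.
Clustering(F) = 0/3 = 0.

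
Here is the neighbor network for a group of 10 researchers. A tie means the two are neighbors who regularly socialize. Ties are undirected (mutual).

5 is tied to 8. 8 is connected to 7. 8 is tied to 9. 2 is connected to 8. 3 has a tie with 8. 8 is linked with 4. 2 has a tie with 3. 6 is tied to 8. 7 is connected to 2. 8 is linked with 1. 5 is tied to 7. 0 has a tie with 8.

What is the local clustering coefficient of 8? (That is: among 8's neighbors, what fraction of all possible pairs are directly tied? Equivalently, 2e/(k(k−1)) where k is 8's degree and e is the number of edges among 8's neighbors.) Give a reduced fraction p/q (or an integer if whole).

8's neighbors: 0, 1, 2, 3, 4, 5, 6, 7, and 9 (k = 9).
Possible neighbor pairs: C(9,2) = 36. Edges among them: 2–3, 2–7, 5–7 → e = 3.
Clustering(8) = 3/36 = 1/12.

1/12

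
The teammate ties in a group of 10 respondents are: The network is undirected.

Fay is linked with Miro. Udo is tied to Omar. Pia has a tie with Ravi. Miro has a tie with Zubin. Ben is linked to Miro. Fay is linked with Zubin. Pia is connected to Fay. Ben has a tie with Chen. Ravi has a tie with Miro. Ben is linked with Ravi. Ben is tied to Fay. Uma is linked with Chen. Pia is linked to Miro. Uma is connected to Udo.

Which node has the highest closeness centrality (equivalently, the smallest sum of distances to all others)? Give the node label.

Farness (sum of distances to all others) for each node — Ben:17, Chen:19, Fay:20, Miro:19, Omar:37, Pia:25, Ravi:21, Udo:29, Uma:23, Zubin:26.
The smallest farness is 17, for Ben, so Ben has the highest closeness.

Ben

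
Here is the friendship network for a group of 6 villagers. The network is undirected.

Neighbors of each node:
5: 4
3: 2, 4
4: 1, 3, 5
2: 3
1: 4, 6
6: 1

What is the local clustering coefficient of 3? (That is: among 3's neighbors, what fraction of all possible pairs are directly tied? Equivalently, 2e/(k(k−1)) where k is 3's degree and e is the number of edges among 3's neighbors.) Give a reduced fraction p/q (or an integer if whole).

3's neighbors: 2 and 4 (k = 2).
Possible neighbor pairs: C(2,2) = 1. Edges among them: none → e = 0.
Clustering(3) = 0/1.

0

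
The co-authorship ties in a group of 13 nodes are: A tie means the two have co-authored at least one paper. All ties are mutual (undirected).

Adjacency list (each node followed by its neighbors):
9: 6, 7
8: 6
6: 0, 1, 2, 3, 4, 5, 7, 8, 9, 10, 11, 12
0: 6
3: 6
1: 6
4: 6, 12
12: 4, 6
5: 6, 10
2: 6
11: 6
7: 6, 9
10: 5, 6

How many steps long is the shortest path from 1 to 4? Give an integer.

One shortest route is 1 – 6 – 4, which uses 2 edges, and 1 and 4 are not directly tied, so nothing shorter exists. So d(1,4) = 2.

2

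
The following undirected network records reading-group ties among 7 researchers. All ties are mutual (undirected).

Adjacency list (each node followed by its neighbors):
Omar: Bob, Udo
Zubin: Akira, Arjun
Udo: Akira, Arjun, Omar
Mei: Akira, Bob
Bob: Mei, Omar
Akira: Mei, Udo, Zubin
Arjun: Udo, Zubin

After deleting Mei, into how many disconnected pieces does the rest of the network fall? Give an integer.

1

Mei's neighbors (Akira and Bob) remain reachable from one another through other ties, so the rest of the network stays in one piece.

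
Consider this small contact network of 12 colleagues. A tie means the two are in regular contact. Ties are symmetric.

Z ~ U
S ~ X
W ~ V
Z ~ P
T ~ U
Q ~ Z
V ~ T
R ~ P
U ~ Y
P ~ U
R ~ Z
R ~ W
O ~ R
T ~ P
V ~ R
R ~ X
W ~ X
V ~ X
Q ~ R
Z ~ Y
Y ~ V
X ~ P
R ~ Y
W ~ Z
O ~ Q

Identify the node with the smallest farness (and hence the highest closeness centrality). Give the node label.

Farness (sum of distances to all others) for each node — O:23, P:17, Q:21, R:14, S:27, T:22, U:20, V:17, W:18, X:17, Y:19, Z:17.
The smallest farness is 14, for R, so R has the highest closeness.

R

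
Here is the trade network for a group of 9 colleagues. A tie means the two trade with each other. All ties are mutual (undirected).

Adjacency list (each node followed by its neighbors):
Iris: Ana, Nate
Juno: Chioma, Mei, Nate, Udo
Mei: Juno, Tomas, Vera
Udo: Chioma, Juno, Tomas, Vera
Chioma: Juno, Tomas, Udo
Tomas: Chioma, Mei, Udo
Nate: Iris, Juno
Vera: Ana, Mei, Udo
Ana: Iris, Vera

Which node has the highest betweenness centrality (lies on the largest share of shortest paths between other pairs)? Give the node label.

Unnormalized betweenness of each node: Ana:41/15, Chioma:13/15, Iris:5/3, Juno:81/10, Mei:97/30, Nate:59/15, Tomas:5/6, Udo:157/30, Vera:32/5.
Juno has the largest value, 81/10, making it the main broker — the node through which the most shortest paths run.

Juno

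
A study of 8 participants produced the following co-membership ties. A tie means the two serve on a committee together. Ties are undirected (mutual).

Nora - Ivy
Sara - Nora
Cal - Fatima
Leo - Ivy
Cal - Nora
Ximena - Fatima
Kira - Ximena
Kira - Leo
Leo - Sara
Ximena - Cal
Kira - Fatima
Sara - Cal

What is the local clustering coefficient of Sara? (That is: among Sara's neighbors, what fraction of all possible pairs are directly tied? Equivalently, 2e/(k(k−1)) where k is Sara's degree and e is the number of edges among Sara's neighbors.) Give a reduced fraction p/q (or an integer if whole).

1/3

Sara's neighbors: Cal, Leo, and Nora (k = 3).
Possible neighbor pairs: C(3,2) = 3. Edges among them: Cal–Nora → e = 1.
Clustering(Sara) = 1/3.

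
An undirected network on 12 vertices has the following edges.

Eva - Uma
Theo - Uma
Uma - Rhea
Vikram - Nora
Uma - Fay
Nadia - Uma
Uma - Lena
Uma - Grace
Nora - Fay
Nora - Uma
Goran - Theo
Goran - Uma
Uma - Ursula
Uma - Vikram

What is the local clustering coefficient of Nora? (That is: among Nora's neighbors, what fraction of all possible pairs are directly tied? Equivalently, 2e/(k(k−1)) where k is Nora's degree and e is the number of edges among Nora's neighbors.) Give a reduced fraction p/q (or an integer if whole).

2/3

Nora's neighbors: Fay, Uma, and Vikram (k = 3).
Possible neighbor pairs: C(3,2) = 3. Edges among them: Fay–Uma, Uma–Vikram → e = 2.
Clustering(Nora) = 2/3.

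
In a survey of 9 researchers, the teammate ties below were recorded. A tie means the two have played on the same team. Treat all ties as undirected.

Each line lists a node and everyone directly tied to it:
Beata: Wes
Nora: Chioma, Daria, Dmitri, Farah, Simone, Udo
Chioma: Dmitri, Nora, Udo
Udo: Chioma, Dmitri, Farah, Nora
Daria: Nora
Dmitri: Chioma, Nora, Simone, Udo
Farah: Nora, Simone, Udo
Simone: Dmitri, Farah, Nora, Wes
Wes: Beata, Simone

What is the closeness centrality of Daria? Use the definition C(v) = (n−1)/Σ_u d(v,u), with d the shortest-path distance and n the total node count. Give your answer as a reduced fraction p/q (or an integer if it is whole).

Distances from Daria: Beata:4, Chioma:2, Dmitri:2, Farah:2, Nora:1, Simone:2, Udo:2, Wes:3. Sum = 18.
n = 9, so closeness = 8/18 = 4/9.

4/9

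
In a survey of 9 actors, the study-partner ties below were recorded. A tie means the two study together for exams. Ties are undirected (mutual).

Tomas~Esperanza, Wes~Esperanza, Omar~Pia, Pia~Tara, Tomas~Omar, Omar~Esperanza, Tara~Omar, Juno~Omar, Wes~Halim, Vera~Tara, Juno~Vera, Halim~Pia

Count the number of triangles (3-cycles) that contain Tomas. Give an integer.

1

Tomas's neighbors: Esperanza and Omar.
Neighbor pairs that are themselves tied: Tomas–Esperanza–Omar. Each forms one triangle with Tomas, for 1 in total.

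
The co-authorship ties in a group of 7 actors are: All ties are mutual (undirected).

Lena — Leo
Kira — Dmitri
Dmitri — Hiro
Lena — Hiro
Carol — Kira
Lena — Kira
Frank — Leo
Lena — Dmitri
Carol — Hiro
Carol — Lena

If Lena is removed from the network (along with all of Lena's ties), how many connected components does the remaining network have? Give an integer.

Without Lena, the remaining ties split the others into: {Carol, Dmitri, Hiro, Kira}; {Frank, Leo}.
That's 2 separate components.

2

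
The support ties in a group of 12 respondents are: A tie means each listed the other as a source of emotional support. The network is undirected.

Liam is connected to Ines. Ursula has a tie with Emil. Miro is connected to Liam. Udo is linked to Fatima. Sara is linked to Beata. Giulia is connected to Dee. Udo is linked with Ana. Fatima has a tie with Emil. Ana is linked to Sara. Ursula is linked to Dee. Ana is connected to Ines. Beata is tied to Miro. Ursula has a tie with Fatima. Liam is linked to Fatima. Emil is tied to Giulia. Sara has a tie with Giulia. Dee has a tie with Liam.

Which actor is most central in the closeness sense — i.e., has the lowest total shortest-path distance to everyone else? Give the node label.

Farness (sum of distances to all others) for each node — Ana:23, Beata:27, Dee:22, Emil:23, Fatima:20, Giulia:22, Ines:24, Liam:19, Miro:25, Sara:22, Udo:24, Ursula:25.
The smallest farness is 19, for Liam, so Liam has the highest closeness.

Liam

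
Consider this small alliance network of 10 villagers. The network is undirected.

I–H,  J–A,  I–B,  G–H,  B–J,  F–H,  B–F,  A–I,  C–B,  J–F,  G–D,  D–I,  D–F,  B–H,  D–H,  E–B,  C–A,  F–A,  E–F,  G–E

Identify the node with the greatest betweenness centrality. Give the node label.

B

Unnormalized betweenness of each node: A:53/20, B:103/12, C:1/4, D:101/60, E:29/15, F:421/60, G:5/6, H:41/12, I:143/60, J:1/4.
B has the largest value, 103/12, making it the main broker — the node through which the most shortest paths run.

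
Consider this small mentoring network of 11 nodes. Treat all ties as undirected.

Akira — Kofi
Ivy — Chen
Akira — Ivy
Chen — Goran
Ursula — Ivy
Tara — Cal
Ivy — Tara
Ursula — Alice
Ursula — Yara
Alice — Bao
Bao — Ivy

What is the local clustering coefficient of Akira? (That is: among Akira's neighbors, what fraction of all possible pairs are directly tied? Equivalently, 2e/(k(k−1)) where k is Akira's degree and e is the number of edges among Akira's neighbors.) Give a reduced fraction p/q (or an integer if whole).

Akira's neighbors: Ivy and Kofi (k = 2).
Possible neighbor pairs: C(2,2) = 1. Edges among them: none → e = 0.
Clustering(Akira) = 0/1.

0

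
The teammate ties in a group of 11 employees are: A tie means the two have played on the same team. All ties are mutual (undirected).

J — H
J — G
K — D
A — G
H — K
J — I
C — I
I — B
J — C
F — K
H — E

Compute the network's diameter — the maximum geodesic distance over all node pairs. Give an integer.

Eccentricity of each node (its greatest distance to any other): A:5, B:5, C:4, D:5, E:4, F:5, G:4, H:3, I:4, J:3, K:4.
The maximum eccentricity is 5, realized for instance by the pair F–B via F – K – H – J – I – B. So the diameter is 5.

5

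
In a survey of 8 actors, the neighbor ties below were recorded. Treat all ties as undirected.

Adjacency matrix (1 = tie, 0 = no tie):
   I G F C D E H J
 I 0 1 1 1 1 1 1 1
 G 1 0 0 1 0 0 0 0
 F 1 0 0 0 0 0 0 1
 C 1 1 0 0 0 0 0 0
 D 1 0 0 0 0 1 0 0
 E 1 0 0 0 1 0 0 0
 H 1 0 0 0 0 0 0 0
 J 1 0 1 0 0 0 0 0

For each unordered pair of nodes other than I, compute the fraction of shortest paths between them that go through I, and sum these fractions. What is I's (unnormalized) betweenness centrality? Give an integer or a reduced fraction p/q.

Pairs whose geodesics pass through I — G–F: 1; G–D: 1; G–E: 1; G–H: 1; G–J: 1; F–C: 1; F–D: 1; F–E: 1; F–H: 1; C–D: 1; C–E: 1; C–H: 1; C–J: 1; D–H: 1 … (+4 more pairs).
All other pairs contribute 0.
Summing the contributions gives betweenness(I) = 18.

18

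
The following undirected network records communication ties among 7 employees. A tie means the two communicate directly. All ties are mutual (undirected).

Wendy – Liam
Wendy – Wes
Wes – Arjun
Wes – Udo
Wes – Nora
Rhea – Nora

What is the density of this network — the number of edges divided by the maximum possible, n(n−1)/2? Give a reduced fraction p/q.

2/7

There are 6 edges and 7 nodes, so the maximum possible is C(7,2) = 21.
Density = 6/21 = 2/7.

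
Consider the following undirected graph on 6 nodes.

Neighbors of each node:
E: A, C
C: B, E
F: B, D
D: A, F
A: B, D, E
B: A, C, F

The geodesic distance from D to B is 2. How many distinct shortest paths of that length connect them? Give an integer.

2

The shortest distance is 2. The length-2 paths are: D–A–B; D–F–B.
That gives 2 distinct shortest paths.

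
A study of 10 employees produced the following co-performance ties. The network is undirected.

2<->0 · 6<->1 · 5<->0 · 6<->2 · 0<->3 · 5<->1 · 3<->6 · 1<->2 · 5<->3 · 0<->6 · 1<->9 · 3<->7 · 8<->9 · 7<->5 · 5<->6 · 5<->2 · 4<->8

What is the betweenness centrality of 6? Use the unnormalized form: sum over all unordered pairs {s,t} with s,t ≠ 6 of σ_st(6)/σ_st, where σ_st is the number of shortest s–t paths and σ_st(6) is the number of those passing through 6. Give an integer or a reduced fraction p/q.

11/3

Pairs whose geodesics pass through 6 — 3–1: 1/2; 3–2: 1/3; 3–8: 1/2; 3–4: 1/2; 3–9: 1/2; 0–1: 1/3; 0–8: 1/3; 0–4: 1/3; 0–9: 1/3.
All other pairs contribute 0.
Summing the contributions gives betweenness(6) = 11/3.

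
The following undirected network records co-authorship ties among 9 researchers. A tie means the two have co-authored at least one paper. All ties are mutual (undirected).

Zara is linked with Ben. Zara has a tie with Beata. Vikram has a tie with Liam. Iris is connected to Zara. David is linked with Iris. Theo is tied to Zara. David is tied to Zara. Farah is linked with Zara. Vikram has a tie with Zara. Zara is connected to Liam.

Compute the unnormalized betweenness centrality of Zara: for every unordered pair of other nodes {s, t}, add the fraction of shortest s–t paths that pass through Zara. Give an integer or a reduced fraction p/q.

Pairs whose geodesics pass through Zara — Liam–Iris: 1; Liam–Theo: 1; Liam–Beata: 1; Liam–Farah: 1; Liam–Ben: 1; Liam–David: 1; Iris–Theo: 1; Iris–Beata: 1; Iris–Farah: 1; Iris–Ben: 1; Iris–Vikram: 1; Theo–Beata: 1; Theo–Farah: 1; Theo–Ben: 1 … (+12 more pairs).
All other pairs contribute 0.
Summing the contributions gives betweenness(Zara) = 26.

26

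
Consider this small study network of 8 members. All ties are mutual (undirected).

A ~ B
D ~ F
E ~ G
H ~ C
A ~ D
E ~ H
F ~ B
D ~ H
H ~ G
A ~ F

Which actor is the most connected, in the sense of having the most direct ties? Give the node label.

H

Degrees — A:3, B:2, C:1, D:3, E:2, F:3, G:2, H:4.
The maximum is 4, attained only by H.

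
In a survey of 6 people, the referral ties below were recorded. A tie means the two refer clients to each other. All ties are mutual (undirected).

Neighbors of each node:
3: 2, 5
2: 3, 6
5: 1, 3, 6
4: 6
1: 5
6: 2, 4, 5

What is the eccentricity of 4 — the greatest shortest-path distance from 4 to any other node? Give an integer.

Distances from 4: 1:3, 2:2, 3:3, 5:2, 6:1.
The largest is 3 (to 3 and 1), so the eccentricity of 4 is 3.

3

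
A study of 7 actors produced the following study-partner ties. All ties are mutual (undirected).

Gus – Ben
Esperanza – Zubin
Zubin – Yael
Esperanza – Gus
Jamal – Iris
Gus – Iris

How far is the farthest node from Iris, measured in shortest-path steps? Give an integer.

4

Distances from Iris: Ben:2, Esperanza:2, Gus:1, Jamal:1, Yael:4, Zubin:3.
The largest is 4 (to Yael), so the eccentricity of Iris is 4.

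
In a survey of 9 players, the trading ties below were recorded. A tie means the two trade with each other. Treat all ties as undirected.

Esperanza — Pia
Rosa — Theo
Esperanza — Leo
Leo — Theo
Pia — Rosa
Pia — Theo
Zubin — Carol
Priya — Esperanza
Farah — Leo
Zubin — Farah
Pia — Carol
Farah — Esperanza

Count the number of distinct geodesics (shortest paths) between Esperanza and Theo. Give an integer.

The shortest distance is 2. The length-2 paths are: Esperanza–Pia–Theo; Esperanza–Leo–Theo.
That gives 2 distinct shortest paths.

2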